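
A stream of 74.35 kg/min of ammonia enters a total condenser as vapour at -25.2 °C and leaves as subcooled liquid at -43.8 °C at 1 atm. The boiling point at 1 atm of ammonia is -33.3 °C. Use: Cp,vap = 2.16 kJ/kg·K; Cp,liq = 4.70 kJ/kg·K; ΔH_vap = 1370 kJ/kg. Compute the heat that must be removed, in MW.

Q_c = 1.78 MW

vapour -25.2→-33.3 °C: -17.496 kJ/kg
condensation at -33.3 °C: -1370 kJ/kg
liquid -33.3→-43.8 °C: -49.35 kJ/kg
Δh = -17.496 + -1370 + -49.35 = -1436.8 kJ/kg
Q = ṁ·Δh = 74.35 kg/min × -1436.8 kJ/kg = -106830 kJ/min
|Q| = 1780.5 kW = 1.7805 MW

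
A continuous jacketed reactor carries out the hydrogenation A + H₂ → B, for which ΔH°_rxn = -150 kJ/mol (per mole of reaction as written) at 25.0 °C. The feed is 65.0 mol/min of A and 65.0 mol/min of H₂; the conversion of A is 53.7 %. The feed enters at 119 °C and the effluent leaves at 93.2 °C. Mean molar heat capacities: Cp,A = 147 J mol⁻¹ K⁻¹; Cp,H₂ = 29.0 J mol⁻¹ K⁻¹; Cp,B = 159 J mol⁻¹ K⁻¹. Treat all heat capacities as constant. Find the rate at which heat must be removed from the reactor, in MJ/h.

Q_out = 334 MJ/h

Extent of reaction ξ = 0.537 × 65.0 = 34.905 mol/min
Reaction term: ξ·ΔH°_rxn = 34.905 × -150 = -5235.8 kJ/min
Sensible, feed 119→25 °C: -1075.4 kJ/min
Outlet flows (mol/min): A 30.095, H₂ 30.095, B 34.905
Sensible, products 25→93.2 °C: 739.74 kJ/min
Q = ΔH = -5571.4 kJ/min = -92.856 kW
Heat removed = 334.28 MJ/h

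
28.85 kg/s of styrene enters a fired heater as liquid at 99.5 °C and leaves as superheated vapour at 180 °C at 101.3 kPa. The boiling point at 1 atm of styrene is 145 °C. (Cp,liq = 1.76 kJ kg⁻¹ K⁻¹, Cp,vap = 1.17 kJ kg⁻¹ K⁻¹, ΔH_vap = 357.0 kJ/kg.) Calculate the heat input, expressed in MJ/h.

liquid 99.5→145 °C: 80.08 kJ/kg
vaporisation at 145 °C: 357 kJ/kg
vapour 145→180 °C: 40.95 kJ/kg
Δh = 80.08 + 357 + 40.95 = 478.03 kJ/kg
Q = ṁ·Δh = 28.85 kg/s × 478.03 kJ/kg = 13791 kJ/s
|Q| = 13791 kW = 49648 MJ/h

Q = 49600 MJ/h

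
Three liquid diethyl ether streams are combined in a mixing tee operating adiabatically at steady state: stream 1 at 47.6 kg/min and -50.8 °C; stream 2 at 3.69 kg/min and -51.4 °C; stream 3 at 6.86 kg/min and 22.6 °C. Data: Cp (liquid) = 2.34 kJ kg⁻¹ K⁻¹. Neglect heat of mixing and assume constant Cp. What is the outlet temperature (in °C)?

Adiabatic, steady state ⇒ Σ ṁᵢCp,ᵢ(T_out − Tᵢ) = 0
T_out = Σ ṁᵢCp,ᵢTᵢ / Σ ṁᵢCp,ᵢ
      = -5739.3 / 136.07 = -42.179 °C

T_out = -42.2 °C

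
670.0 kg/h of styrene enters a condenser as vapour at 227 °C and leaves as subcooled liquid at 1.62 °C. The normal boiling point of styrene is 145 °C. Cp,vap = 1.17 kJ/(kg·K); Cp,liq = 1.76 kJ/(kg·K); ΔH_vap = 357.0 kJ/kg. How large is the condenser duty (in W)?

Q_c = 131000 W

vapour 227→145 °C: -95.94 kJ/kg
condensation at 145 °C: -357 kJ/kg
liquid 145→1.62 °C: -252.35 kJ/kg
Δh = -95.94 + -357 + -252.35 = -705.29 kJ/kg
Q = ṁ·Δh = 670.0 kg/h × -705.29 kJ/kg = -472540 kJ/h
|Q| = 131.26 kW = 131260 W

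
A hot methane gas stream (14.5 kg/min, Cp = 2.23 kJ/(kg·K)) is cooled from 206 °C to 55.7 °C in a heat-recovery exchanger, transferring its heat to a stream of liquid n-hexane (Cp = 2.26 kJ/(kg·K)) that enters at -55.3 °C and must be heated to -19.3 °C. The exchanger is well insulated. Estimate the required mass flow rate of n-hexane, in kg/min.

ṁ_c = 59.7 kg/min

Heat released by hot stream: Q = 14.5 × 2.23 × (206 − 55.7) = 4860 kJ/min
Energy balance on cold side (adiabatic exchanger): Q = ṁ_c·Cp_c·(T_c,out − T_c,in)
ṁ_c = 4860 / [2.26 × (-19.3 − -55.3)] = 59.734 kg/min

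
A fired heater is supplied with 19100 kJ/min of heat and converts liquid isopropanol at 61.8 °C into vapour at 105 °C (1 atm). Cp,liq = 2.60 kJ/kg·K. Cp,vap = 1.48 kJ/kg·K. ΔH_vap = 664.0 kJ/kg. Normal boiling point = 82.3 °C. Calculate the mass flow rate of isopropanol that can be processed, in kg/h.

ṁ = 1530 kg/h

Δh = 2.60×(82.3−61.8) + 664.0 + 1.48×(105−82.3) = 750.9 kJ/kg
Q = 19100 kJ/min = 318.33 kJ/s = 1.146e+06 kJ/h
ṁ = Q/Δh = 1.146e+06 / 750.9 = 1526.2 kg/h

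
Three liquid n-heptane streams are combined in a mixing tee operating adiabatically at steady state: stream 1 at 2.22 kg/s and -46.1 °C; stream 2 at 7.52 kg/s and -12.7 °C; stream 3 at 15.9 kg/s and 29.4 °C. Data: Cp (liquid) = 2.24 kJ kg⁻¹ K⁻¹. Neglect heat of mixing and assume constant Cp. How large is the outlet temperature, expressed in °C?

T_out = 10.5 °C

Adiabatic, steady state ⇒ Σ ṁᵢCp,ᵢ(T_out − Tᵢ) = 0
Σ ṁᵢCp,ᵢTᵢ = 2.22×2.24×-46.1 + 7.52×2.24×-12.7 + 15.9×2.24×29.4 = 603.94
Σ ṁᵢCp,ᵢ = 2.22×2.24 + 7.52×2.24 + 15.9×2.24 = 57.434
T_out = 603.94 / 57.434 = 10.515 °C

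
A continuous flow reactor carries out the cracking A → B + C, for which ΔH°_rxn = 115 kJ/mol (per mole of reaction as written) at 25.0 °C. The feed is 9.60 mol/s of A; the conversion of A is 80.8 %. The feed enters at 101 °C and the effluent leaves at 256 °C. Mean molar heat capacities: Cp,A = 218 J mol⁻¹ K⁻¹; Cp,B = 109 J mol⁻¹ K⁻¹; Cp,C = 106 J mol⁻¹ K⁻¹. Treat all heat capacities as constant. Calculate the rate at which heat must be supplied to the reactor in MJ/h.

Q_in = 4360 MJ/h

Extent of reaction ξ = 0.808 × 9.60 = 7.7568 mol/s
Reaction term: ξ·ΔH°_rxn = 7.7568 × 115 = 892.03 kJ/s
Sensible, feed 101→25 °C: -159.05 kJ/s
Outlet flows (mol/s): A 1.8432, B 7.7568, C 7.7568
Sensible, products 25→256 °C: 478.06 kJ/s
Q = ΔH = 1211 kJ/s = 1211 kW
Heat supplied = 4359.7 MJ/h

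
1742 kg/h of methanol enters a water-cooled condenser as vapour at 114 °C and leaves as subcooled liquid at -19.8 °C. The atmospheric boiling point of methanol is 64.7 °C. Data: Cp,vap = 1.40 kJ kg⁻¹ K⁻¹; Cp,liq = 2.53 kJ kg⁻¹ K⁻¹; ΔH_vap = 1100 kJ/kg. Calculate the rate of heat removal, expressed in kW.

Q_c = 669 kW

vapour 114→64.7 °C: -69.02 kJ/kg
condensation at 64.7 °C: -1100 kJ/kg
liquid 64.7→-19.8 °C: -213.78 kJ/kg
Δh = -69.02 + -1100 + -213.78 = -1382.8 kJ/kg
Q = ṁ·Δh = 1742 kg/h × -1382.8 kJ/kg = -2.4088e+06 kJ/h
|Q| = 669.12 kW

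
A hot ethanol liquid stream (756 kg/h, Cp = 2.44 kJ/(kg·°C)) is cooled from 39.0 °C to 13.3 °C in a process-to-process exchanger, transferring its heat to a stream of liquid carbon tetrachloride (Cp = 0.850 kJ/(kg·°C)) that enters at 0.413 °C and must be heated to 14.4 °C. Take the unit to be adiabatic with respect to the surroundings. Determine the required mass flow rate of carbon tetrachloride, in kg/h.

ṁ_c = 3990 kg/h

Heat released by hot stream: Q = 756 × 2.44 × (39.0 − 13.3) = 47407 kJ/h
Energy balance on cold side (adiabatic exchanger): Q = ṁ_c·Cp_c·(T_c,out − T_c,in)
ṁ_c = 47407 / [0.850 × (14.4 − 0.413)] = 3987.5 kg/h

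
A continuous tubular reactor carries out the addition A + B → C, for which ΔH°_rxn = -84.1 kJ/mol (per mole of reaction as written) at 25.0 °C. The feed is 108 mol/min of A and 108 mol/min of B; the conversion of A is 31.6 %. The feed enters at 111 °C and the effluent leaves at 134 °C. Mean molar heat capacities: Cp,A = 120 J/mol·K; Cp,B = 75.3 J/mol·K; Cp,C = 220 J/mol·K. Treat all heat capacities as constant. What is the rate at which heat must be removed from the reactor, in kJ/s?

Extent of reaction ξ = 0.316 × 108 = 34.128 mol/min
Reaction term: ξ·ΔH°_rxn = 34.128 × -84.1 = -2870.2 kJ/min
Sensible, feed 111→25 °C: -1813.9 kJ/min
Outlet flows (mol/min): A 73.872, B 73.872, C 34.128
Sensible, products 25→134 °C: 2391 kJ/min
Q = ΔH = -2293.2 kJ/min = -38.219 kW
Heat removed = 38.219 kJ/s

Q_out = 38.2 kJ/s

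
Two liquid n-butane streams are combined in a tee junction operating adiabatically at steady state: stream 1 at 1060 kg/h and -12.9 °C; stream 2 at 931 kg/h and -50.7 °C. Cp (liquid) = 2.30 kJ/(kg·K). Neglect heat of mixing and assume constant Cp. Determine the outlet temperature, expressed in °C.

T_out = -30.6 °C

Energy balance with Q = 0: Σ ṁᵢCp,ᵢ(T_out − Tᵢ) = 0
T_out = Σ ṁᵢCp,ᵢTᵢ / Σ ṁᵢCp,ᵢ
      = -140010 / 4579.3 = -30.575 °C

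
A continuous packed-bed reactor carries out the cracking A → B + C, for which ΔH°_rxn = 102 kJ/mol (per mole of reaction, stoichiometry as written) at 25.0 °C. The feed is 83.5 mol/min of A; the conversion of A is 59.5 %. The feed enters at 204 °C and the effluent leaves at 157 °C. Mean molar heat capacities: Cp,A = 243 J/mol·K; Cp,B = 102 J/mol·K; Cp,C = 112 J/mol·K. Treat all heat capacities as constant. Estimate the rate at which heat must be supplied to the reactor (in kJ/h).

Q_in = 235000 kJ/h

Extent of reaction ξ = 0.595 × 83.5 = 49.682 mol/min
Reaction term: ξ·ΔH°_rxn = 49.682 × 102 = 5067.6 kJ/min
Sensible, feed 204→25 °C: -3632 kJ/min
Outlet flows (mol/min): A 33.818, B 49.682, C 49.682
Sensible, products 25→157 °C: 2488.2 kJ/min
Q = ΔH = 3923.8 kJ/min = 65.396 kW
Heat supplied = 235430 kJ/h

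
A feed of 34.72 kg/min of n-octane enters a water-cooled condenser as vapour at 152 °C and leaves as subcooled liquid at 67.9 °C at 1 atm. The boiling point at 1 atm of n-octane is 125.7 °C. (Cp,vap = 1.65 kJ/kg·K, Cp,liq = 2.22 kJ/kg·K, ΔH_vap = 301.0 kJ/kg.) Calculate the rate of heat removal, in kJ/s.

vapour 152→125.7 °C: -43.395 kJ/kg
condensation at 125.7 °C: -301 kJ/kg
liquid 125.7→67.9 °C: -128.32 kJ/kg
Δh = -43.395 + -301 + -128.32 = -472.71 kJ/kg
Q = ṁ·Δh = 34.72 kg/min × -472.71 kJ/kg = -16413 kJ/min
|Q| = 273.54 kW

Q_c = 274 kJ/s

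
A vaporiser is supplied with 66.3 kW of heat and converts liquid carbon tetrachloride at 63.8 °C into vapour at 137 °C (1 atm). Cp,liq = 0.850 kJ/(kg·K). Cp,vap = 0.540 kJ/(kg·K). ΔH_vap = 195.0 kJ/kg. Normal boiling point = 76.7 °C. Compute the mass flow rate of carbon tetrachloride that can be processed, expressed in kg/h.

Δh = 0.850×(76.7−63.8) + 195.0 + 0.540×(137−76.7) = 238.53 kJ/kg
Q = 66.3 kW = 66.3 kJ/s = 238680 kJ/h
ṁ = Q/Δh = 238680 / 238.53 = 1000.6 kg/h

ṁ = 1000 kg/h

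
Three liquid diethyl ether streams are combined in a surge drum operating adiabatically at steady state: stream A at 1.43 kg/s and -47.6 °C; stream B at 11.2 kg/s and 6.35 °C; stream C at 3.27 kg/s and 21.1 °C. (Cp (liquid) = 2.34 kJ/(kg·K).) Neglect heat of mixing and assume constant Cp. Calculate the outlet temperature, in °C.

Energy balance with Q = 0: Σ ṁᵢCp,ᵢ(T_out − Tᵢ) = 0
T_out = Σ ṁᵢCp,ᵢTᵢ / Σ ṁᵢCp,ᵢ
      = 168.59 / 37.206 = 4.5314 °C

T_out = 4.53 °C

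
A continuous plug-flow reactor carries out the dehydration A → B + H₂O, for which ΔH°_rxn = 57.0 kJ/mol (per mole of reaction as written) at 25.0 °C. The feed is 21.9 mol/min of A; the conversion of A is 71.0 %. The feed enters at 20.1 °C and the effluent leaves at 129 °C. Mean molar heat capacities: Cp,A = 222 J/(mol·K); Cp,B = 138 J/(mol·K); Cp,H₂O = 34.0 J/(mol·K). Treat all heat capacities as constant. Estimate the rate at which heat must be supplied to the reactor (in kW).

Q_in = 22.2 kW

Extent of reaction ξ = 0.710 × 21.9 = 15.549 mol/min
Reaction term: ξ·ΔH°_rxn = 15.549 × 57.0 = 886.29 kJ/min
Sensible, feed 20.1→25 °C: 23.823 kJ/min
Outlet flows (mol/min): A 6.351, B 15.549, H₂O 15.549
Sensible, products 25→129 °C: 424.77 kJ/min
Q = ΔH = 1334.9 kJ/min = 22.248 kW
Heat supplied = 22.248 kW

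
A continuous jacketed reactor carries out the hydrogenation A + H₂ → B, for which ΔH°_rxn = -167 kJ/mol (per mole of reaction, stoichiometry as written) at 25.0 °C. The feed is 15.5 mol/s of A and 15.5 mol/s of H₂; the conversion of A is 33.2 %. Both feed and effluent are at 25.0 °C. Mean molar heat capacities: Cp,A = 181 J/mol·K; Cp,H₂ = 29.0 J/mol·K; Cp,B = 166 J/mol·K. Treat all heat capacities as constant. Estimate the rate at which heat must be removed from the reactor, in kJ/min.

Q_out = 51600 kJ/min

Extent of reaction ξ = 0.332 × 15.5 = 5.146 mol/s
Reaction term: ξ·ΔH°_rxn = 5.146 × -167 = -859.38 kJ/s
Q = ΔH = -859.38 kJ/s = -859.38 kW
Heat removed = 51563 kJ/min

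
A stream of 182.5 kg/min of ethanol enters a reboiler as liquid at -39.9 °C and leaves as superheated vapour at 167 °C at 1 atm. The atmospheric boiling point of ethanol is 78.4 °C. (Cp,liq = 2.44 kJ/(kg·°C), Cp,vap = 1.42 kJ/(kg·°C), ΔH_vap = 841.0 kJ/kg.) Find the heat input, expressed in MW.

Q = 3.82 MW

liquid -39.9→78.4 °C: 288.65 kJ/kg
vaporisation at 78.4 °C: 841 kJ/kg
vapour 78.4→167 °C: 125.81 kJ/kg
Δh = 288.65 + 841 + 125.81 = 1255.5 kJ/kg
Q = ṁ·Δh = 182.5 kg/min × 1255.5 kJ/kg = 229120 kJ/min
|Q| = 3818.7 kW = 3.8187 MW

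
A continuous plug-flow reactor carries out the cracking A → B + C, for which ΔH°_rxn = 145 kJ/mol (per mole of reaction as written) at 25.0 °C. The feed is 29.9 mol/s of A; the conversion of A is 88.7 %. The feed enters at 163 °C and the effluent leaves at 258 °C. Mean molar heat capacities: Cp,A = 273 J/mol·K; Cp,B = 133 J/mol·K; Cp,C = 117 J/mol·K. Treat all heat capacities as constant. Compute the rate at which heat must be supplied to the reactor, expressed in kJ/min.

Q_in = 269000 kJ/min

Extent of reaction ξ = 0.887 × 29.9 = 26.521 mol/s
Reaction term: ξ·ΔH°_rxn = 26.521 × 145 = 3845.6 kJ/s
Sensible, feed 163→25 °C: -1126.5 kJ/s
Outlet flows (mol/s): A 3.3787, B 26.521, C 26.521
Sensible, products 25→258 °C: 1759.8 kJ/s
Q = ΔH = 4478.9 kJ/s = 4478.9 kW
Heat supplied = 268740 kJ/min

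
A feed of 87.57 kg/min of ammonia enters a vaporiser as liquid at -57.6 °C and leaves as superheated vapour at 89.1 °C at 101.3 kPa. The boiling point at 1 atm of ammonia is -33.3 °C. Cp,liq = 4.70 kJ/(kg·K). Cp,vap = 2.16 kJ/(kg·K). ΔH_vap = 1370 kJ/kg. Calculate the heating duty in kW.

liquid -57.6→-33.3 °C: 114.21 kJ/kg
vaporisation at -33.3 °C: 1370 kJ/kg
vapour -33.3→89.1 °C: 264.38 kJ/kg
Δh = 114.21 + 1370 + 264.38 = 1748.6 kJ/kg
Q = ṁ·Δh = 87.57 kg/min × 1748.6 kJ/kg = 153120 kJ/min
|Q| = 2552.1 kW

Q = 2550 kW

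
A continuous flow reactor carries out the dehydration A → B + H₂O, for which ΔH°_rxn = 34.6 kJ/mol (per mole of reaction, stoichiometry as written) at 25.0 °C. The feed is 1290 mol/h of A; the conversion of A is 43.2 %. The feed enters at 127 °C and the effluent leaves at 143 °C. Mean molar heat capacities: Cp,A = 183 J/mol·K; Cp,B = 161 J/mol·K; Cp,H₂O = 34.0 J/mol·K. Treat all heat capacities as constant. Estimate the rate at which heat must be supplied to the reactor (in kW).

Extent of reaction ξ = 0.432 × 1290 = 557.28 mol/h
Reaction term: ξ·ΔH°_rxn = 557.28 × 34.6 = 19282 kJ/h
Sensible, feed 127→25 °C: -24079 kJ/h
Outlet flows (mol/h): A 732.72, B 557.28, H₂O 557.28
Sensible, products 25→143 °C: 28645 kJ/h
Q = ΔH = 23848 kJ/h = 6.6245 kW
Heat supplied = 6.6245 kW

Q_in = 6.62 kW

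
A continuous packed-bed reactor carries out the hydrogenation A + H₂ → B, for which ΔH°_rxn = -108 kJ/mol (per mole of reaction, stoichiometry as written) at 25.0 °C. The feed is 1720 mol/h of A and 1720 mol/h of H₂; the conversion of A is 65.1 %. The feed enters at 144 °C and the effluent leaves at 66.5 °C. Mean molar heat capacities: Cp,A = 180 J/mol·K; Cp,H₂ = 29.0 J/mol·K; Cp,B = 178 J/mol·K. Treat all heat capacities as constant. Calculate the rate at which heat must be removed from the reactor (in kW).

Q_out = 41.7 kW

Extent of reaction ξ = 0.651 × 1720 = 1119.7 mol/h
Reaction term: ξ·ΔH°_rxn = 1119.7 × -108 = -120930 kJ/h
Sensible, feed 144→25 °C: -42778 kJ/h
Outlet flows (mol/h): A 600.28, H₂ 600.28, B 1119.7
Sensible, products 25→66.5 °C: 13478 kJ/h
Q = ΔH = -150230 kJ/h = -41.731 kW
Heat removed = 41.731 kW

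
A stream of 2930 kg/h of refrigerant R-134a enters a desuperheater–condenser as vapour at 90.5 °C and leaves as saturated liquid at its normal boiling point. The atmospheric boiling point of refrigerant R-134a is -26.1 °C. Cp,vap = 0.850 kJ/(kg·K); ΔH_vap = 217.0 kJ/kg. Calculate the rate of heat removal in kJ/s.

vapour 90.5→-26.1 °C: -99.11 kJ/kg
condensation at -26.1 °C: -217 kJ/kg
Δh = -99.11 + -217 = -316.11 kJ/kg
Q = ṁ·Δh = 2930 kg/h × -316.11 kJ/kg = -926200 kJ/h
|Q| = 257.28 kW

Q_c = 257 kJ/s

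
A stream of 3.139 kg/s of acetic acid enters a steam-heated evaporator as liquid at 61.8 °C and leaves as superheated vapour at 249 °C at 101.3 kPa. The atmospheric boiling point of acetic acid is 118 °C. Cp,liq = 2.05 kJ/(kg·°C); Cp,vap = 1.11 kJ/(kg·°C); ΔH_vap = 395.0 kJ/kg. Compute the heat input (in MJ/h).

Q = 7410 MJ/h

liquid 61.8→118 °C: 115.21 kJ/kg
vaporisation at 118 °C: 395 kJ/kg
vapour 118→249 °C: 145.41 kJ/kg
Δh = 115.21 + 395 + 145.41 = 655.62 kJ/kg
Q = ṁ·Δh = 3.139 kg/s × 655.62 kJ/kg = 2058 kJ/s
|Q| = 2058 kW = 7408.8 MJ/h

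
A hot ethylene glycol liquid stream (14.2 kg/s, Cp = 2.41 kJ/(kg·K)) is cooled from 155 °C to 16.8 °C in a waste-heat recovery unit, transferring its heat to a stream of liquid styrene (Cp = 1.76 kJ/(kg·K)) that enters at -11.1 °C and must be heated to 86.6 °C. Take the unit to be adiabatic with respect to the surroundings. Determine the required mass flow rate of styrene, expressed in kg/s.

ṁ_c = 27.5 kg/s

Heat released by hot stream: Q = 14.2 × 2.41 × (155 − 16.8) = 4729.5 kJ/s
Energy balance on cold side (adiabatic exchanger): Q = ṁ_c·Cp_c·(T_c,out − T_c,in)
ṁ_c = 4729.5 / [1.76 × (86.6 − -11.1)] = 27.505 kg/s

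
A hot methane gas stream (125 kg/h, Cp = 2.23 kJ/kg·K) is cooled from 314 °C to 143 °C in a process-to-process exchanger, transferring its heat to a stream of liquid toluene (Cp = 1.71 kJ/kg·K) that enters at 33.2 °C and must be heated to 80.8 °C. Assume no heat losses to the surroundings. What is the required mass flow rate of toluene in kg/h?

Heat released by hot stream: Q = 125 × 2.23 × (314 − 143) = 47666 kJ/h
Energy balance on cold side (adiabatic exchanger): Q = ṁ_c·Cp_c·(T_c,out − T_c,in)
ṁ_c = 47666 / [1.71 × (80.8 − 33.2)] = 585.61 kg/h

ṁ_c = 586 kg/h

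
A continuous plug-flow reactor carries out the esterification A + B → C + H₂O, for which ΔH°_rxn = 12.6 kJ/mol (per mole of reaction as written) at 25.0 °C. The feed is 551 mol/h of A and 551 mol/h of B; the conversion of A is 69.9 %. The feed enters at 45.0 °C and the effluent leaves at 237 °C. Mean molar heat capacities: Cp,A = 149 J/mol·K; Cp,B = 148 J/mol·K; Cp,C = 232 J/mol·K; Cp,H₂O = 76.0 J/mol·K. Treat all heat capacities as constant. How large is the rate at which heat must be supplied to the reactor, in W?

Q_in = 10300 W

Extent of reaction ξ = 0.699 × 551 = 385.15 mol/h
Reaction term: ξ·ΔH°_rxn = 385.15 × 12.6 = 4852.9 kJ/h
Sensible, feed 45.0→25 °C: -3272.9 kJ/h
Outlet flows (mol/h): A 165.85, B 165.85, C 385.15, H₂O 385.15
Sensible, products 25→237 °C: 35591 kJ/h
Q = ΔH = 37171 kJ/h = 10.325 kW
Heat supplied = 10325 W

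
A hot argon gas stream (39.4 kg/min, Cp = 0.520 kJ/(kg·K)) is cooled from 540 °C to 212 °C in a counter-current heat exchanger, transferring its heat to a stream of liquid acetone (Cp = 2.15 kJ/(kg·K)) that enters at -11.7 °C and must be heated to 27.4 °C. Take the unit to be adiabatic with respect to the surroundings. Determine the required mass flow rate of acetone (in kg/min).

ṁ_c = 79.9 kg/min

Heat released by hot stream: Q = 39.4 × 0.520 × (540 − 212) = 6720.1 kJ/min
Energy balance on cold side (adiabatic exchanger): Q = ṁ_c·Cp_c·(T_c,out − T_c,in)
ṁ_c = 6720.1 / [2.15 × (27.4 − -11.7)] = 79.939 kg/min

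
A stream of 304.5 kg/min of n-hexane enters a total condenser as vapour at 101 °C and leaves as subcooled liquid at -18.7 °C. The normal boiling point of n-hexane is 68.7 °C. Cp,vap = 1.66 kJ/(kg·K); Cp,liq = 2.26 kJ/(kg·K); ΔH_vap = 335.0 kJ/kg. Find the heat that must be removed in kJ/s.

vapour 101→68.7 °C: -53.618 kJ/kg
condensation at 68.7 °C: -335 kJ/kg
liquid 68.7→-18.7 °C: -197.52 kJ/kg
Δh = -53.618 + -335 + -197.52 = -586.14 kJ/kg
Q = ṁ·Δh = 304.5 kg/min × -586.14 kJ/kg = -178480 kJ/min
|Q| = 2974.7 kW

Q_c = 2970 kJ/s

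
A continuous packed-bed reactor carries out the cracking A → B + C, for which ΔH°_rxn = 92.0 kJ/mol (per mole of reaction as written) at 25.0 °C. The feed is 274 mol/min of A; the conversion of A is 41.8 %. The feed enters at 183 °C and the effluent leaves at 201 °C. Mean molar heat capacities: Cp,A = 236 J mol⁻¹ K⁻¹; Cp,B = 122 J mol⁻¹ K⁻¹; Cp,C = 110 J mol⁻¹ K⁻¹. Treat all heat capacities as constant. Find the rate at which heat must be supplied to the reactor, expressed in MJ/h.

Q_in = 697 MJ/h

Extent of reaction ξ = 0.418 × 274 = 114.53 mol/min
Reaction term: ξ·ΔH°_rxn = 114.53 × 92.0 = 10537 kJ/min
Sensible, feed 183→25 °C: -10217 kJ/min
Outlet flows (mol/min): A 159.47, B 114.53, C 114.53
Sensible, products 25→201 °C: 11300 kJ/min
Q = ΔH = 11620 kJ/min = 193.67 kW
Heat supplied = 697.22 MJ/h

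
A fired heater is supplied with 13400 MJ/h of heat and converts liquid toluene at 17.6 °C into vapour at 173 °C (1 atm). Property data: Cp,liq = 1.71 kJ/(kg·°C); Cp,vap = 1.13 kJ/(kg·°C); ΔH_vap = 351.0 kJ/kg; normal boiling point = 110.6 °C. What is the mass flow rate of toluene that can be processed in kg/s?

Δh = 1.71×(110.6−17.6) + 351.0 + 1.13×(173−110.6) = 580.54 kJ/kg
Q = 13400 MJ/h = 3722.2 kJ/s = 3722.2 kJ/s
ṁ = Q/Δh = 3722.2 / 580.54 = 6.4116 kg/s

ṁ = 6.41 kg/s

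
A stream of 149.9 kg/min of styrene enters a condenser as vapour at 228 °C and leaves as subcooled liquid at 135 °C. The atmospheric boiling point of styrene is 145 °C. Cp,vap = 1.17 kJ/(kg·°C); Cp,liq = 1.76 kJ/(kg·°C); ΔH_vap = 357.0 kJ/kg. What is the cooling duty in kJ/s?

Q_c = 1180 kJ/s

vapour 228→145 °C: -97.11 kJ/kg
condensation at 145 °C: -357 kJ/kg
liquid 145→135 °C: -17.6 kJ/kg
Δh = -97.11 + -357 + -17.6 = -471.71 kJ/kg
Q = ṁ·Δh = 149.9 kg/min × -471.71 kJ/kg = -70709 kJ/min
|Q| = 1178.5 kW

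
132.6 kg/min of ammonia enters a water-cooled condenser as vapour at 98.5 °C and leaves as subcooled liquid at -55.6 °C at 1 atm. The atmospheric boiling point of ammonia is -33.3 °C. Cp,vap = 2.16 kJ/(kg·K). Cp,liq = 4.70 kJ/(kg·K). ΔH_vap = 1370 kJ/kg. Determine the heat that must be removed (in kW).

vapour 98.5→-33.3 °C: -284.69 kJ/kg
condensation at -33.3 °C: -1370 kJ/kg
liquid -33.3→-55.6 °C: -104.81 kJ/kg
Δh = -284.69 + -1370 + -104.81 = -1759.5 kJ/kg
Q = ṁ·Δh = 132.6 kg/min × -1759.5 kJ/kg = -233310 kJ/min
|Q| = 3888.5 kW

Q_c = 3890 kW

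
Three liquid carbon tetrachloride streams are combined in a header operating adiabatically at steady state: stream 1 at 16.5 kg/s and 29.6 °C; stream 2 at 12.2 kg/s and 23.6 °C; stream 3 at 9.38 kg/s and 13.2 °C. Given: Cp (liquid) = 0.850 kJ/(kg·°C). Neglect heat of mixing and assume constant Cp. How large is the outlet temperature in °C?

Adiabatic, steady state ⇒ Σ ṁᵢCp,ᵢ(T_out − Tᵢ) = 0
Σ ṁᵢCp,ᵢTᵢ = 16.5×0.850×29.6 + 12.2×0.850×23.6 + 9.38×0.850×13.2 = 765.12
Σ ṁᵢCp,ᵢ = 16.5×0.850 + 12.2×0.850 + 9.38×0.850 = 32.368
T_out = 765.12 / 32.368 = 23.638 °C

T_out = 23.6 °C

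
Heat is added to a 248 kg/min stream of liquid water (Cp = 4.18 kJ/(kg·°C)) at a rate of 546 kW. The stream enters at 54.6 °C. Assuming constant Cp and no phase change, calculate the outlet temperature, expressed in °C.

Q = 546 kW = 32760 kJ/min
ΔT = Q/(ṁ·Cp) = 32760/(248×4.18) = 31.602 K
T_out = 54.6 + 31.602 = 86.202 °C

T_out = 86.2 °C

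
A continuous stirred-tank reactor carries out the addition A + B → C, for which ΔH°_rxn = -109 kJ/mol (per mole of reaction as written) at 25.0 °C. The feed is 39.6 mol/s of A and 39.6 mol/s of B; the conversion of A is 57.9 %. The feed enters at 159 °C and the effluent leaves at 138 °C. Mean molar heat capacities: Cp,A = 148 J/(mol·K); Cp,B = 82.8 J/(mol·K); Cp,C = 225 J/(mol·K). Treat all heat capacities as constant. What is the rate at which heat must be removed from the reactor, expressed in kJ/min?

Q_out = 162000 kJ/min

Extent of reaction ξ = 0.579 × 39.6 = 22.928 mol/s
Reaction term: ξ·ΔH°_rxn = 22.928 × -109 = -2499.2 kJ/s
Sensible, feed 159→25 °C: -1224.7 kJ/s
Outlet flows (mol/s): A 16.672, B 16.672, C 22.928
Sensible, products 25→138 °C: 1017.8 kJ/s
Q = ΔH = -2706.2 kJ/s = -2706.2 kW
Heat removed = 162370 kJ/min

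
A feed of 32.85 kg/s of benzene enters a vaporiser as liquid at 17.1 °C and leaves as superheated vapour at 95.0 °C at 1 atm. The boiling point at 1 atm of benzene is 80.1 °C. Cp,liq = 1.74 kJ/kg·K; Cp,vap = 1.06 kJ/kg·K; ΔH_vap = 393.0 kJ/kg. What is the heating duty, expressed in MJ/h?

liquid 17.1→80.1 °C: 109.62 kJ/kg
vaporisation at 80.1 °C: 393 kJ/kg
vapour 80.1→95.0 °C: 15.794 kJ/kg
Δh = 109.62 + 393 + 15.794 = 518.41 kJ/kg
Q = ṁ·Δh = 32.85 kg/s × 518.41 kJ/kg = 17030 kJ/s
|Q| = 17030 kW = 61308 MJ/h

Q = 61300 MJ/h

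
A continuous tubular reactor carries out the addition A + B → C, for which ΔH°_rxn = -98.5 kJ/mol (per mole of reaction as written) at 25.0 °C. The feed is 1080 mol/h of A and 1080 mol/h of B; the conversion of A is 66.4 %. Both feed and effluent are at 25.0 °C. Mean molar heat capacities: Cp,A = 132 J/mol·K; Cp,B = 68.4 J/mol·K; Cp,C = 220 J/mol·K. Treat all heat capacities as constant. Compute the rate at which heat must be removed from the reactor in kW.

Q_out = 19.6 kW

Extent of reaction ξ = 0.664 × 1080 = 717.12 mol/h
Reaction term: ξ·ΔH°_rxn = 717.12 × -98.5 = -70636 kJ/h
Q = ΔH = -70636 kJ/h = -19.621 kW
Heat removed = 19.621 kW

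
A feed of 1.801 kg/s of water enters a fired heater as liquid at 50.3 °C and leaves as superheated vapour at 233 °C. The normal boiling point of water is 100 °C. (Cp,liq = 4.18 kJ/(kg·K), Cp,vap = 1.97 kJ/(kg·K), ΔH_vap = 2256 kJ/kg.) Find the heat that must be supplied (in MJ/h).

liquid 50.3→100 °C: 207.75 kJ/kg
vaporisation at 100 °C: 2256 kJ/kg
vapour 100→233 °C: 262.01 kJ/kg
Δh = 207.75 + 2256 + 262.01 = 2725.8 kJ/kg
Q = ṁ·Δh = 1.801 kg/s × 2725.8 kJ/kg = 4909.1 kJ/s
|Q| = 4909.1 kW = 17673 MJ/h

Q = 17700 MJ/h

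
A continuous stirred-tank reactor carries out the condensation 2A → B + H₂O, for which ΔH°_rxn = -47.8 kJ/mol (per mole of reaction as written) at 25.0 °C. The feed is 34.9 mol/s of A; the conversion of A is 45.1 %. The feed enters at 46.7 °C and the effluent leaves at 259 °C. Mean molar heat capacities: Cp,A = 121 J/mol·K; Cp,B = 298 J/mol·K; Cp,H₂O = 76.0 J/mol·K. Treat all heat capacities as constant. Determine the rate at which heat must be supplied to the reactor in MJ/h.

Q_in = 2750 MJ/h

Extent of reaction ξ = 0.451 × 34.9 / 2 = 7.87 mol/s
Reaction term: ξ·ΔH°_rxn = 7.87 × -47.8 = -376.18 kJ/s
Sensible, feed 46.7→25 °C: -91.637 kJ/s
Outlet flows (mol/s): A 19.16, B 7.87, H₂O 7.87
Sensible, products 25→259 °C: 1231.2 kJ/s
Q = ΔH = 763.43 kJ/s = 763.43 kW
Heat supplied = 2748.3 MJ/h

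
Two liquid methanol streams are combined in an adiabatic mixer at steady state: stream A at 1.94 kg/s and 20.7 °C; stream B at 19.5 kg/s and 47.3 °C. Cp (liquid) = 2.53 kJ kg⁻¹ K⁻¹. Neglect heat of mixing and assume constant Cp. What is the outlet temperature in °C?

Energy balance with Q = 0: Σ ṁᵢCp,ᵢ(T_out − Tᵢ) = 0
T_out = Σ ṁᵢCp,ᵢTᵢ / Σ ṁᵢCp,ᵢ
      = 2435.1 / 54.243 = 44.893 °C

T_out = 44.9 °C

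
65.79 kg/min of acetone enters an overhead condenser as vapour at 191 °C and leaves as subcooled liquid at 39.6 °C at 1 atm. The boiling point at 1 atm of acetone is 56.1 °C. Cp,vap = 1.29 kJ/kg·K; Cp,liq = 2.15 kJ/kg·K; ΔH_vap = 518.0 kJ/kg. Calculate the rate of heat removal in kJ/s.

Q_c = 798 kJ/s

vapour 191→56.1 °C: -174.02 kJ/kg
condensation at 56.1 °C: -518 kJ/kg
liquid 56.1→39.6 °C: -35.475 kJ/kg
Δh = -174.02 + -518 + -35.475 = -727.5 kJ/kg
Q = ṁ·Δh = 65.79 kg/min × -727.5 kJ/kg = -47862 kJ/min
|Q| = 797.7 kW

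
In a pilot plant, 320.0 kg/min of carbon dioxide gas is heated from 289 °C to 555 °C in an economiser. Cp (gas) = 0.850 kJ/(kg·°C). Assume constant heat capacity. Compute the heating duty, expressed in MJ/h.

Q = ṁ·Cp·ΔT = 320.0 × 0.850 × (555 − 289) = 72352 kJ/min
Converting: 72352 / 60 s = 1205.9 kW
Heating duty = 4341.1 MJ/h

Q = 4340 MJ/h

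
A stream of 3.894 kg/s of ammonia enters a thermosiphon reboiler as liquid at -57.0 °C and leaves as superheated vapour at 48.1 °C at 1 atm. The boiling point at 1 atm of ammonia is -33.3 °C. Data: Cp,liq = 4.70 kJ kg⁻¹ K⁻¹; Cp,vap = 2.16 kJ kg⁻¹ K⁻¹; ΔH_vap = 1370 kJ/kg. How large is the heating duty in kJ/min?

liquid -57.0→-33.3 °C: 111.39 kJ/kg
vaporisation at -33.3 °C: 1370 kJ/kg
vapour -33.3→48.1 °C: 175.82 kJ/kg
Δh = 111.39 + 1370 + 175.82 = 1657.2 kJ/kg
Q = ṁ·Δh = 3.894 kg/s × 1657.2 kJ/kg = 6453.2 kJ/s
|Q| = 6453.2 kW = 387190 kJ/min

Q = 387000 kJ/min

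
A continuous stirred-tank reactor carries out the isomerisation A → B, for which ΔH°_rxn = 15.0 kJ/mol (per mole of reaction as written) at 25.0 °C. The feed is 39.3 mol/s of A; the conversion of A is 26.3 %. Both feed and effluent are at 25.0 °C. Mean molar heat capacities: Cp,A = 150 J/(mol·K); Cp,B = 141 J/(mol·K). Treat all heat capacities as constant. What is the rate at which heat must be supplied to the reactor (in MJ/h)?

Q_in = 558 MJ/h

Extent of reaction ξ = 0.263 × 39.3 = 10.336 mol/s
Reaction term: ξ·ΔH°_rxn = 10.336 × 15.0 = 155.04 kJ/s
Q = ΔH = 155.04 kJ/s = 155.04 kW
Heat supplied = 558.14 MJ/h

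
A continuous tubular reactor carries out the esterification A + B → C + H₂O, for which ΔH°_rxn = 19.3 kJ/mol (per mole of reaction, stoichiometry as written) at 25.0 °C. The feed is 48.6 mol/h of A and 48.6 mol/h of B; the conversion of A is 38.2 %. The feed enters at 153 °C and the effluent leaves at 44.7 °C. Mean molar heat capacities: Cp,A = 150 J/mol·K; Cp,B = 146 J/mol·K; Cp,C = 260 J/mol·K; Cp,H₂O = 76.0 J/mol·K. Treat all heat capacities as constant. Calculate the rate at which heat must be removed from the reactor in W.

Extent of reaction ξ = 0.382 × 48.6 = 18.565 mol/h
Reaction term: ξ·ΔH°_rxn = 18.565 × 19.3 = 358.31 kJ/h
Sensible, feed 153→25 °C: -1841.4 kJ/h
Outlet flows (mol/h): A 30.035, B 30.035, C 18.565, H₂O 18.565
Sensible, products 25→44.7 °C: 298.03 kJ/h
Q = ΔH = -1185 kJ/h = -0.32917 kW
Heat removed = 329.17 W

Q_out = 329 W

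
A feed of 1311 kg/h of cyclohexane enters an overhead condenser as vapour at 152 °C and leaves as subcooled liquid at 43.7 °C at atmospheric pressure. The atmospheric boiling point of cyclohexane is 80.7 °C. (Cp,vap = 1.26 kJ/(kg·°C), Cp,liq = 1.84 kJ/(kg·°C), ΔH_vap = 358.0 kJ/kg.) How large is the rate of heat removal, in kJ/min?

Q_c = 11300 kJ/min

vapour 152→80.7 °C: -89.838 kJ/kg
condensation at 80.7 °C: -358 kJ/kg
liquid 80.7→43.7 °C: -68.08 kJ/kg
Δh = -89.838 + -358 + -68.08 = -515.92 kJ/kg
Q = ṁ·Δh = 1311 kg/h × -515.92 kJ/kg = -676370 kJ/h
|Q| = 187.88 kW = 11273 kJ/min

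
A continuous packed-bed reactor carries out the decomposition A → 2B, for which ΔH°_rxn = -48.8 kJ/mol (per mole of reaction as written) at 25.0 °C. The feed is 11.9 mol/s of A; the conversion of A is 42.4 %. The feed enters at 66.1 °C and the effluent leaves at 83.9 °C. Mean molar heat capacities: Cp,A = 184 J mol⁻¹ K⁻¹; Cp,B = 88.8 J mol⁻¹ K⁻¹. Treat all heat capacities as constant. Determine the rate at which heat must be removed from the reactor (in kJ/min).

Q_out = 12500 kJ/min

Extent of reaction ξ = 0.424 × 11.9 = 5.0456 mol/s
Reaction term: ξ·ΔH°_rxn = 5.0456 × -48.8 = -246.23 kJ/s
Sensible, feed 66.1→25 °C: -89.993 kJ/s
Outlet flows (mol/s): A 6.8544, B 10.091
Sensible, products 25→83.9 °C: 127.07 kJ/s
Q = ΔH = -209.15 kJ/s = -209.15 kW
Heat removed = 12549 kJ/min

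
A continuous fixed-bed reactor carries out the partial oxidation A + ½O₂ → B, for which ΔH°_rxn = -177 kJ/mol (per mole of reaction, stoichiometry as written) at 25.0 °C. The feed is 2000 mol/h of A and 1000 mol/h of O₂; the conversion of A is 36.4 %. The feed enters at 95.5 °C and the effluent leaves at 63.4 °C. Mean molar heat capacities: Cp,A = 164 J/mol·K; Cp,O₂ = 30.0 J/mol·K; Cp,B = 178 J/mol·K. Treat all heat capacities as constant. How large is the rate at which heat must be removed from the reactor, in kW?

Extent of reaction ξ = 0.364 × 2000 = 728 mol/h
Reaction term: ξ·ΔH°_rxn = 728 × -177 = -128860 kJ/h
Sensible, feed 95.5→25 °C: -25239 kJ/h
Outlet flows (mol/h): A 1272, O₂ 636, B 728
Sensible, products 25→63.4 °C: 13719 kJ/h
Q = ΔH = -140380 kJ/h = -38.993 kW
Heat removed = 38.993 kW

Q_out = 39.0 kW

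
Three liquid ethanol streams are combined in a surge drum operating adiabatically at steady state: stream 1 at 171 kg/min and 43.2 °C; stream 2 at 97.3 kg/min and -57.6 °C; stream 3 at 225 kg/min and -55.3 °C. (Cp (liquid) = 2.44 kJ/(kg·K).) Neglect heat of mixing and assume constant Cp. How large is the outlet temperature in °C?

T_out = -21.6 °C

Energy balance with Q = 0: Σ ṁᵢCp,ᵢ(T_out − Tᵢ) = 0
T_out = Σ ṁᵢCp,ᵢTᵢ / Σ ṁᵢCp,ᵢ
      = -26010 / 1203.7 = -21.609 °C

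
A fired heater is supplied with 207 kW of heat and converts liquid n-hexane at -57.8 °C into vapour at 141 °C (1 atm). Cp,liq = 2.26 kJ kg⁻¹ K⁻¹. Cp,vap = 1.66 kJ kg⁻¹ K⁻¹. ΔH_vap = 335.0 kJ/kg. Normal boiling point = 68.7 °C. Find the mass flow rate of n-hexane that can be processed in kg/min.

ṁ = 16.8 kg/min

Δh = 2.26×(68.7−-57.8) + 335.0 + 1.66×(141−68.7) = 740.91 kJ/kg
Q = 207 kW = 207 kJ/s = 12420 kJ/min
ṁ = Q/Δh = 12420 / 740.91 = 16.763 kg/min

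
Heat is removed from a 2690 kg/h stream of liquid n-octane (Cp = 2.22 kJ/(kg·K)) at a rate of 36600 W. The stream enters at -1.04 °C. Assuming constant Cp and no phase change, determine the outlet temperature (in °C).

Q = 36600 W = 131760 kJ/h
ΔT = Q/(ṁ·Cp) = 131760/(2690×2.22) = 22.064 K
T_out = -1.04 − 22.064 = -23.104 °C

T_out = -23.1 °C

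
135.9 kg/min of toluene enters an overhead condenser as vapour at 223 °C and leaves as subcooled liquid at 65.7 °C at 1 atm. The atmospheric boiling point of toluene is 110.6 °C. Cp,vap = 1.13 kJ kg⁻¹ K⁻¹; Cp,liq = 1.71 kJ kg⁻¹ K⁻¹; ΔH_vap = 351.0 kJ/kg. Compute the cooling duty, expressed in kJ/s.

Q_c = 1260 kJ/s

vapour 223→110.6 °C: -127.01 kJ/kg
condensation at 110.6 °C: -351 kJ/kg
liquid 110.6→65.7 °C: -76.779 kJ/kg
Δh = -127.01 + -351 + -76.779 = -554.79 kJ/kg
Q = ṁ·Δh = 135.9 kg/min × -554.79 kJ/kg = -75396 kJ/min
|Q| = 1256.6 kW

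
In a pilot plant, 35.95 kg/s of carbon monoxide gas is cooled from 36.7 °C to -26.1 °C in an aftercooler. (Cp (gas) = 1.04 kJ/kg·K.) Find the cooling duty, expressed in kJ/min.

Q = ṁ·Cp·ΔT = 35.95 × 1.04 × (-26.1 − 36.7) = -2348 kJ/s
Cooling duty = 140880 kJ/min

Q_c = 141000 kJ/min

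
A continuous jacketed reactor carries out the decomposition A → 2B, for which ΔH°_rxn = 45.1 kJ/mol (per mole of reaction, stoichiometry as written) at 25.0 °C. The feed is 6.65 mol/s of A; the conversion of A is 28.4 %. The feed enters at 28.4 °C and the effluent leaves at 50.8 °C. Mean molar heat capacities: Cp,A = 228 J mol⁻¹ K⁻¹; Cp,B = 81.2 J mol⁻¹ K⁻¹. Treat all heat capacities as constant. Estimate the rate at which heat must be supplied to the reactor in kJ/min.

Extent of reaction ξ = 0.284 × 6.65 = 1.8886 mol/s
Reaction term: ξ·ΔH°_rxn = 1.8886 × 45.1 = 85.176 kJ/s
Sensible, feed 28.4→25 °C: -5.1551 kJ/s
Outlet flows (mol/s): A 4.7614, B 3.7772
Sensible, products 25→50.8 °C: 35.922 kJ/s
Q = ΔH = 115.94 kJ/s = 115.94 kW
Heat supplied = 6956.5 kJ/min

Q_in = 6960 kJ/min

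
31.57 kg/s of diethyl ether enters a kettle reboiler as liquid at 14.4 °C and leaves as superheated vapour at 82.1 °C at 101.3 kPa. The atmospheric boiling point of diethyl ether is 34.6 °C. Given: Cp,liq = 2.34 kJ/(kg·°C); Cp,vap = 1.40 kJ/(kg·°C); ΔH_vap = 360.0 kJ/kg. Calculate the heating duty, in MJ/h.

Q = 53800 MJ/h

liquid 14.4→34.6 °C: 47.268 kJ/kg
vaporisation at 34.6 °C: 360 kJ/kg
vapour 34.6→82.1 °C: 66.5 kJ/kg
Δh = 47.268 + 360 + 66.5 = 473.77 kJ/kg
Q = ṁ·Δh = 31.57 kg/s × 473.77 kJ/kg = 14957 kJ/s
|Q| = 14957 kW = 53845 MJ/h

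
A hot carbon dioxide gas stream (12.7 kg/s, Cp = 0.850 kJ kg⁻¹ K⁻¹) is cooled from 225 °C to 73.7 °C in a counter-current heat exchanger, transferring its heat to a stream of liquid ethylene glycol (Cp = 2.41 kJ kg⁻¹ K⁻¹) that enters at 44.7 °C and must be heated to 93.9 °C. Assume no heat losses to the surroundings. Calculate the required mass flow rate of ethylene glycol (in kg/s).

Heat released by hot stream: Q = 12.7 × 0.850 × (225 − 73.7) = 1633.3 kJ/s
Energy balance on cold side (adiabatic exchanger): Q = ṁ_c·Cp_c·(T_c,out − T_c,in)
ṁ_c = 1633.3 / [2.41 × (93.9 − 44.7)] = 13.775 kg/s

ṁ_c = 13.8 kg/s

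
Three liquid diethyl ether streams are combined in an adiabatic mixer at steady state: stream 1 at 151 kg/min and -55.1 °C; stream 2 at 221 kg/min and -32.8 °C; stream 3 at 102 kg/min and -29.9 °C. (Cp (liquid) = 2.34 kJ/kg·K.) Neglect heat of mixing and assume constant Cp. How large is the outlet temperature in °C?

T_out = -39.3 °C

No heat crosses the boundary, so H_out = H_in.
T_out = Σ ṁᵢCp,ᵢTᵢ / Σ ṁᵢCp,ᵢ
      = -43568 / 1109.2 = -39.28 °C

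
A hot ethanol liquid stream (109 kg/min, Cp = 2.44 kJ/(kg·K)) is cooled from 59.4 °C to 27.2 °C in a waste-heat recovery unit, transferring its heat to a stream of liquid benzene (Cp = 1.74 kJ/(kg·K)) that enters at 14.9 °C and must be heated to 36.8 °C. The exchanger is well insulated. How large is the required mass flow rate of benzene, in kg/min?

ṁ_c = 225 kg/min

Heat released by hot stream: Q = 109 × 2.44 × (59.4 − 27.2) = 8563.9 kJ/min
Energy balance on cold side (adiabatic exchanger): Q = ṁ_c·Cp_c·(T_c,out − T_c,in)
ṁ_c = 8563.9 / [1.74 × (36.8 − 14.9)] = 224.74 kg/min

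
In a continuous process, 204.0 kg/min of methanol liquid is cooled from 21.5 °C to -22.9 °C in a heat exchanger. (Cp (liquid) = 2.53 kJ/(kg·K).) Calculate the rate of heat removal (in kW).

Q_c = 382 kW

Q = ṁ·Cp·ΔT = 204.0 × 2.53 × (-22.9 − 21.5) = -22916 kJ/min
Converting: 22916 / 60 s = 381.93 kW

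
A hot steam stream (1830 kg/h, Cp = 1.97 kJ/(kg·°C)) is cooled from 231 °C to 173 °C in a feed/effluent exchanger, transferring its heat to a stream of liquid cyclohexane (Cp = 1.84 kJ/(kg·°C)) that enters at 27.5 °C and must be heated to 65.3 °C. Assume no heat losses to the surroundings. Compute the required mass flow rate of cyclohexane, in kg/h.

ṁ_c = 3010 kg/h

Heat released by hot stream: Q = 1830 × 1.97 × (231 − 173) = 209100 kJ/h
Energy balance on cold side (adiabatic exchanger): Q = ṁ_c·Cp_c·(T_c,out − T_c,in)
ṁ_c = 209100 / [1.84 × (65.3 − 27.5)] = 3006.3 kg/h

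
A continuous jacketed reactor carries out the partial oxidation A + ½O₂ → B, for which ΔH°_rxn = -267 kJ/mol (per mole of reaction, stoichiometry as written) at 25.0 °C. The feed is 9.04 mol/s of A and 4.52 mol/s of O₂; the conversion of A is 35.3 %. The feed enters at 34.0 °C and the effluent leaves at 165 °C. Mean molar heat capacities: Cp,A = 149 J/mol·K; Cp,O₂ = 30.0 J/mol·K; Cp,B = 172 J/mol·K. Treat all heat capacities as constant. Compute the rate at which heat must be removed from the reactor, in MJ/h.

Extent of reaction ξ = 0.353 × 9.04 = 3.1911 mol/s
Reaction term: ξ·ΔH°_rxn = 3.1911 × -267 = -852.03 kJ/s
Sensible, feed 34.0→25 °C: -13.343 kJ/s
Outlet flows (mol/s): A 5.8489, O₂ 2.9244, B 3.1911
Sensible, products 25→165 °C: 211.13 kJ/s
Q = ΔH = -654.24 kJ/s = -654.24 kW
Heat removed = 2355.3 MJ/h

Q_out = 2360 MJ/h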